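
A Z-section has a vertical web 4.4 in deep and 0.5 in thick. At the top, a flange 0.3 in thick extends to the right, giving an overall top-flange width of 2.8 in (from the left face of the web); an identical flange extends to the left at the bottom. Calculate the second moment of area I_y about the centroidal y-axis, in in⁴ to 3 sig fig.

Treat the section as a set of non-overlapping primitives; coordinates are from the bounding-box lower-left.
Web: 0.5 × 4.4, A = 2.2 in², x = 2.55 in, Ī = 0.045833 in⁴.
Top flange (beyond web): 2.3 × 0.3, A = 0.69 in², x = 3.95 in, Ī = 0.30418 in⁴.
Bottom flange (beyond web): 2.3 × 0.3, A = 0.69 in², x = 1.15 in, Ī = 0.30418 in⁴.
Centroid: x̄ = ΣA·x / ΣA = 2.55 in.
Transfer each piece to the centroidal y-axis using Ī + A·d² with d = x − 2.55:
  web: d = 0 in → contributes +0.045833 in⁴
  top flange (beyond web): d = 1.4 in → contributes +1.6566 in⁴
  bottom flange (beyond web): d = -1.4 in → contributes +1.6566 in⁴
Total I = 3.359 in⁴.

I_y ≈ 3.36 in⁴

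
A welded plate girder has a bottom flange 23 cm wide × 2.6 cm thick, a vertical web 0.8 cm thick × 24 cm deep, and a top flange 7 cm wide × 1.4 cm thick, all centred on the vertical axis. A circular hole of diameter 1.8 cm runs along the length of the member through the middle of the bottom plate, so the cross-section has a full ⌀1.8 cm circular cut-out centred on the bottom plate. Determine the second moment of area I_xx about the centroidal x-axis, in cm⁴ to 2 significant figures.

Break the section into simple shapes (no overlaps), measuring from the bottom-left corner of the bounding box.
Bottom plate: 23 × 2.6, A = 59.8 cm², y = 1.3 cm, Ī = 33.69 cm⁴.
Web plate: 0.8 × 24, A = 19.2 cm², y = 14.6 cm, Ī = 921.6 cm⁴.
Top plate: 7 × 1.4, A = 9.8 cm², y = 27.3 cm, Ī = 1.601 cm⁴.
Hole (subtracted): ⌀1.8, A = 2.545 cm², y = 1.3 cm, Ī = 0.5153 cm⁴.
Centroid: ȳ = ΣA·y / ΣA = 7.215 cm.
Transfer each piece to the centroidal x-axis using Ī + A·d² with d = y − 7.215:
  bottom plate: d = -5.915 cm → contributes +2 126 cm⁴
  web plate: d = 7.385 cm → contributes +1 969 cm⁴
  top plate: d = 20.09 cm → contributes +3 955 cm⁴
  hole: d = -5.915 cm → contributes −89.53 cm⁴
Total I = 7 960 cm⁴.

I_xx ≈ 8000 cm⁴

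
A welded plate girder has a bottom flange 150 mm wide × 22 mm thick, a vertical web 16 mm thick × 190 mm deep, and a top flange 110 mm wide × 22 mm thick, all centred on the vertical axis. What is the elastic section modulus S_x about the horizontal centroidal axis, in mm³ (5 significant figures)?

S_x ≈ 5.6916 × 10⁵ mm³

Treat the section as a set of non-overlapping primitives; coordinates are from the bounding-box lower-left.
Bottom plate: 150 × 22, A = 3 300 mm², y = 11 mm, Ī = 133 100 mm⁴.
Web plate: 16 × 190, A = 3 040 mm², y = 117 mm, Ī = 9 145 333 mm⁴.
Top plate: 110 × 22, A = 2 420 mm², y = 223 mm, Ī = 97606.67 mm⁴.
Centroid: ȳ = ΣA·y / ΣA = 106.3516 mm.
Transfer each piece to the horizontal centroidal axis using Ī + A·d² with d = y − 106.3516:
  bottom plate: d = -95.3516 mm → contributes +30 136 460 mm⁴
  web plate: d = 10.6484 mm → contributes +9 490 034 mm⁴
  top plate: d = 116.6484 mm → contributes +33 026 183 mm⁴
Total I = 72 652 677 mm⁴.
Extreme fibre distance c = 127.6484 mm; S = I/c = 569162.4 mm³.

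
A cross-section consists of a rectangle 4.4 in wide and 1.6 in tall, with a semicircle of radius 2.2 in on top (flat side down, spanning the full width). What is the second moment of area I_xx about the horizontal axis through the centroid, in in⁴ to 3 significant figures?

Decompose the section into non-overlapping parts with the origin at the bottom-left of its bounding rectangle.
Rectangular body: 4.4 × 1.6, A = 7.04 in², y = 0.8 in, Ī = 1.5019 in⁴.
Semicircular cap: semicircle r = 2.2, A = 7.6027 in², y = 2.5337 in, Ī = 2.5711 in⁴.
Centroid: ȳ = ΣA·y / ΣA = 1.7002 in.
Transfer each piece to the horizontal axis through the centroid using Ī + A·d² with d = y − 1.7002:
  rectangular body: d = -0.90016 in → contributes +7.2063 in⁴
  semicircular cap: d = 0.83355 in → contributes +7.8534 in⁴
Total I = 15.06 in⁴.

I_xx ≈ 15.1 in⁴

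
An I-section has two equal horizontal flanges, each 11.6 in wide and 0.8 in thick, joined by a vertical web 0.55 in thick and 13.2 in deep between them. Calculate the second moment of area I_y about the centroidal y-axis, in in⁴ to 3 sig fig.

Decompose the section into non-overlapping parts with the origin at the bottom-left of its bounding rectangle.
Bottom flange: 11.6 × 0.8, A = 9.28 in², x = 5.8 in, Ī = 104.06 in⁴.
Web: 0.55 × 13.2, A = 7.26 in², x = 5.8 in, Ī = 0.18301 in⁴.
Top flange: 11.6 × 0.8, A = 9.28 in², x = 5.8 in, Ī = 104.06 in⁴.
By symmetry the centroid is at mid-width, x̄ = 5.8 in.
All pieces are centred on the centroidal y-axis, so I = ΣĪ = 208.3 in⁴.

I_y ≈ 208 in⁴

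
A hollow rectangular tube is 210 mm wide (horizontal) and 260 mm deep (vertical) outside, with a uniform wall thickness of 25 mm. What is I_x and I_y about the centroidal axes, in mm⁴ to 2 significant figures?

Split into non-overlapping primitives; take the origin at the lower-left of the bounding box.
Outer rectangle: 210 × 260, A = 54 600 mm², y = 130 mm, Ī = 307 580 000 mm⁴.
Inner void (subtracted): 160 × 210, A = 33 600 mm², y = 130 mm, Ī = 123 480 000 mm⁴.
By symmetry the centroid is at mid-height, ȳ = 130 mm.
All pieces are centred on the centroidal x-axis, so I = ΣĪ (holes subtracted) = 184 100 000 mm⁴.
Repeating about the centroidal y-axis gives I_y = 128 975 000 mm⁴.

I_x ≈ 1.8 × 10⁸ mm⁴, I_y ≈ 1.3 × 10⁸ mm⁴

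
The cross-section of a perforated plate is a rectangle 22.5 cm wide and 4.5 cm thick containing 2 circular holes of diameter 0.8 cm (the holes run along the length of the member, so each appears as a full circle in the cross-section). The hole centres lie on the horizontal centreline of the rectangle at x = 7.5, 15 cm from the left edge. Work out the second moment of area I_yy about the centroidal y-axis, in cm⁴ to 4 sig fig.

Decompose the section into non-overlapping parts with the origin at the bottom-left of its bounding rectangle.
Plate: 22.5 × 4.5, A = 101.25 cm², x = 11.25 cm, Ī = 4271.48 cm⁴.
Hole 1 (subtracted): ⌀0.8, A = 0.502655 cm², x = 7.5 cm, Ī = 0.0201062 cm⁴.
Hole 2 (subtracted): ⌀0.8, A = 0.502655 cm², x = 15 cm, Ī = 0.0201062 cm⁴.
By symmetry the centroid is at mid-width, x̄ = 11.25 cm.
Transfer each piece to the centroidal y-axis using Ī + A·d² with d = x − 11.25:
  plate: d = 0 cm → contributes +4271.48 cm⁴
  hole 1: d = -3.75 cm → contributes −7.08869 cm⁴
  hole 2: d = 3.75 cm → contributes −7.08869 cm⁴
Total I = 4257.31 cm⁴.

I_yy ≈ 4257 cm⁴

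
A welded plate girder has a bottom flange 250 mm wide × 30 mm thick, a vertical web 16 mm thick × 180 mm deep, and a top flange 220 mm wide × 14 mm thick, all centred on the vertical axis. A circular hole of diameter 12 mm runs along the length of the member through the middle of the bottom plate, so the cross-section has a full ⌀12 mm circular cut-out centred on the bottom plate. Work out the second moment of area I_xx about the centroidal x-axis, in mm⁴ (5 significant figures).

Decompose the section into non-overlapping parts with the origin at the bottom-left of its bounding rectangle.
Bottom plate: 250 × 30, A = 7 500 mm², y = 15 mm, Ī = 562 500 mm⁴.
Web plate: 16 × 180, A = 2 880 mm², y = 120 mm, Ī = 7 776 000 mm⁴.
Top plate: 220 × 14, A = 3 080 mm², y = 217 mm, Ī = 50306.67 mm⁴.
Hole (subtracted): ⌀12, A = 113.0973 mm², y = 15 mm, Ī = 1017.876 mm⁴.
Centroid: ȳ = ΣA·y / ΣA = 84.2715 mm.
Transfer each piece to the centroidal x-axis using Ī + A·d² with d = y − 84.2715:
  bottom plate: d = -69.2715 mm → contributes +36 551 558 mm⁴
  web plate: d = 35.7285 mm → contributes +11 452 394 mm⁴
  top plate: d = 132.7285 mm → contributes +54 310 217 mm⁴
  hole: d = -69.2715 mm → contributes −543720.1 mm⁴
Total I = 101 770 449 mm⁴.

I_xx ≈ 1.0177 × 10⁸ mm⁴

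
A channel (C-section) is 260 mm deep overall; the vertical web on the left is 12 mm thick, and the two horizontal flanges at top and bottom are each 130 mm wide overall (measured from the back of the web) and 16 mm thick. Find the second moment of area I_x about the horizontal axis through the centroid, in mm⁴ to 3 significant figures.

Decompose the section into non-overlapping parts with the origin at the bottom-left of its bounding rectangle.
Web: 12 × 260, A = 3 120 mm², y = 130 mm, Ī = 17 576 000 mm⁴.
Top flange (beyond web): 118 × 16, A = 1 888 mm², y = 252 mm, Ī = 40 277 mm⁴.
Bottom flange (beyond web): 118 × 16, A = 1 888 mm², y = 8 mm, Ī = 40 277 mm⁴.
By symmetry the centroid is at mid-height, ȳ = 130 mm.
Transfer each piece to the horizontal axis through the centroid using Ī + A·d² with d = y − 130:
  web: d = 0 mm → contributes +17 576 000 mm⁴
  top flange (beyond web): d = 122 mm → contributes +28 141 269 mm⁴
  bottom flange (beyond web): d = -122 mm → contributes +28 141 269 mm⁴
Total I = 73 858 539 mm⁴.

I_x ≈ 7.39 × 10⁷ mm⁴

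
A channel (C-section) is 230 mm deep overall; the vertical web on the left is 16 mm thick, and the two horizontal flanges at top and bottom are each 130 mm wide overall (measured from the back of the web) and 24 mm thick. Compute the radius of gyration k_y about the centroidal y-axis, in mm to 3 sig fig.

Decompose the section into non-overlapping parts with the origin at the bottom-left of its bounding rectangle.
Web: 16 × 230, A = 3 680 mm², x = 8 mm, Ī = 78 507 mm⁴.
Top flange (beyond web): 114 × 24, A = 2 736 mm², x = 73 mm, Ī = 2 963 088 mm⁴.
Bottom flange (beyond web): 114 × 24, A = 2 736 mm², x = 73 mm, Ī = 2 963 088 mm⁴.
Centroid: x̄ = ΣA·x / ΣA = 46.864 mm.
Transfer each piece to the centroidal y-axis using Ī + A·d² with d = x − 46.864:
  web: d = -38.864 mm → contributes +5 636 713 mm⁴
  top flange (beyond web): d = 26.136 mm → contributes +4 832 076 mm⁴
  bottom flange (beyond web): d = 26.136 mm → contributes +4 832 076 mm⁴
Total I = 15 300 864 mm⁴.
Radius of gyration: k = √(I/A) = √(15 300 864 / 9 152) = 40.888 mm.

k_y ≈ 40.9 mm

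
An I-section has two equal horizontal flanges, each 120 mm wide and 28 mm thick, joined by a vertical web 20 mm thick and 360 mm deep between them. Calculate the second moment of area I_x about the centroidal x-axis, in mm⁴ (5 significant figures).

I_x ≈ 3.3111 × 10⁸ mm⁴

Decompose the section into non-overlapping parts with the origin at the bottom-left of its bounding rectangle.
Bottom flange: 120 × 28, A = 3 360 mm², y = 14 mm, Ī = 219 520 mm⁴.
Web: 20 × 360, A = 7 200 mm², y = 208 mm, Ī = 77 760 000 mm⁴.
Top flange: 120 × 28, A = 3 360 mm², y = 402 mm, Ī = 219 520 mm⁴.
By symmetry the centroid is at mid-height, ȳ = 208 mm.
Transfer each piece to the centroidal x-axis using Ī + A·d² with d = y − 208:
  bottom flange: d = -194 mm → contributes +126 676 480 mm⁴
  web: d = 0 mm → contributes +77 760 000 mm⁴
  top flange: d = 194 mm → contributes +126 676 480 mm⁴
Total I = 331 112 960 mm⁴.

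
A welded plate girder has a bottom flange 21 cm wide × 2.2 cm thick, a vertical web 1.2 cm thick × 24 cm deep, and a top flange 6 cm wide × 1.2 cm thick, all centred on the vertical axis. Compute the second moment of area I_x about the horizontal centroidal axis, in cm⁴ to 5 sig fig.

I_x ≈ 7253.0 cm⁴

Decompose the section into non-overlapping parts with the origin at the bottom-left of its bounding rectangle.
Bottom plate: 21 × 2.2, A = 46.2 cm², y = 1.1 cm, Ī = 18.634 cm⁴.
Web plate: 1.2 × 24, A = 28.8 cm², y = 14.2 cm, Ī = 1382.4 cm⁴.
Top plate: 6 × 1.2, A = 7.2 cm², y = 26.8 cm, Ī = 0.864 cm⁴.
Centroid: ȳ = ΣA·y / ΣA = 7.940876 cm.
Transfer each piece to the horizontal centroidal axis using Ī + A·d² with d = y − 7.940876:
  bottom plate: d = -6.840876 cm → contributes +2180.682 cm⁴
  web plate: d = 6.259124 cm → contributes +2510.687 cm⁴
  top plate: d = 18.85912 cm → contributes +2561.663 cm⁴
Total I = 7253.033 cm⁴.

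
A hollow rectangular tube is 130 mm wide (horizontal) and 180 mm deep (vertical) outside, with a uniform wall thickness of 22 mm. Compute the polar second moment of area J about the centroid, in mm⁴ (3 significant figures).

J ≈ 7.09 × 10⁷ mm⁴

Break the section into simple shapes (no overlaps), measuring from the bottom-left corner of the bounding box.
Outer rectangle: 130 × 180, A = 23 400 mm², y = 90 mm, Ī = 63 180 000 mm⁴.
Inner void (subtracted): 86 × 136, A = 11 696 mm², y = 90 mm, Ī = 18 027 435 mm⁴.
By symmetry the centroid is at mid-height, ȳ = 90 mm.
All pieces are centred on the centroidal x-axis, so I = ΣĪ (holes subtracted) = 45 152 565 mm⁴.
Repeating about the centroidal y-axis gives I_y = 25 746 365 mm⁴.
Polar second moment: J = I_x + I_y = 70 898 931 mm⁴.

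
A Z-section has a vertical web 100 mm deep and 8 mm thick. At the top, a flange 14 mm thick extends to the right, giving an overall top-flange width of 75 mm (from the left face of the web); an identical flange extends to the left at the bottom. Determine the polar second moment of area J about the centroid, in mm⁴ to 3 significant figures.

J ≈ 7.51 × 10⁶ mm⁴

Decompose the section into non-overlapping parts with the origin at the bottom-left of its bounding rectangle.
Web: 8 × 100, A = 800 mm², y = 50 mm, Ī = 666 667 mm⁴.
Top flange (beyond web): 67 × 14, A = 938 mm², y = 93 mm, Ī = 15 321 mm⁴.
Bottom flange (beyond web): 67 × 14, A = 938 mm², y = 7 mm, Ī = 15 321 mm⁴.
Centroid: ȳ = ΣA·y / ΣA = 50 mm.
Transfer each piece to the centroidal x-axis using Ī + A·d² with d = y − 50:
  web: d = 0 mm → contributes +666 667 mm⁴
  top flange (beyond web): d = 43 mm → contributes +1 749 683 mm⁴
  bottom flange (beyond web): d = -43 mm → contributes +1 749 683 mm⁴
Total I = 4 166 032 mm⁴.
For the y-axis: x̄ = 71 mm.
Repeating about the centroidal y-axis gives I_y = 3 344 172 mm⁴.
Polar second moment: J = I_x + I_y = 7 510 204 mm⁴.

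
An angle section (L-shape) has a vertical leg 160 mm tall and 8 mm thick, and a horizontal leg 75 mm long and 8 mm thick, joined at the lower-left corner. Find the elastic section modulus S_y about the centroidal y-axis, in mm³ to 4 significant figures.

S_y ≈ 1.232 × 10⁴ mm³

Split into non-overlapping primitives; take the origin at the lower-left of the bounding box.
Vertical leg: 8 × 160, A = 1 280 mm², x = 4 mm, Ī = 6826.67 mm⁴.
Horizontal leg (remainder): 67 × 8, A = 536 mm², x = 41.5 mm, Ī = 200 509 mm⁴.
Centroid: x̄ = ΣA·x / ΣA = 15.0683 mm.
Transfer each piece to the centroidal y-axis using Ī + A·d² with d = x − 15.0683:
  vertical leg: d = -11.0683 mm → contributes +163 635 mm⁴
  horizontal leg (remainder): d = 26.4317 mm → contributes +574 977 mm⁴
Total I = 738 613 mm⁴.
Extreme fibre distance c = 59.9317 mm; S = I/c = 12324.2 mm³.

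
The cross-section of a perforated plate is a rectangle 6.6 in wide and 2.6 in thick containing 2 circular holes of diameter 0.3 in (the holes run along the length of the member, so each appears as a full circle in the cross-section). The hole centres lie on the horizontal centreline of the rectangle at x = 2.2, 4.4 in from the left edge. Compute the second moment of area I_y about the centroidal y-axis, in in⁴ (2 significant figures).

Treat the section as a set of non-overlapping primitives; coordinates are from the bounding-box lower-left.
Plate: 6.6 × 2.6, A = 17.16 in², x = 3.3 in, Ī = 62.29 in⁴.
Hole 1 (subtracted): ⌀0.3, A = 0.07069 in², x = 2.2 in, Ī = 0.0003976 in⁴.
Hole 2 (subtracted): ⌀0.3, A = 0.07069 in², x = 4.4 in, Ī = 0.0003976 in⁴.
By symmetry the centroid is at mid-width, x̄ = 3.3 in.
Transfer each piece to the centroidal y-axis using Ī + A·d² with d = x − 3.3:
  plate: d = 0 in → contributes +62.29 in⁴
  hole 1: d = -1.1 in → contributes −0.08593 in⁴
  hole 2: d = 1.1 in → contributes −0.08593 in⁴
Total I = 62.12 in⁴.

I_y ≈ 62 in⁴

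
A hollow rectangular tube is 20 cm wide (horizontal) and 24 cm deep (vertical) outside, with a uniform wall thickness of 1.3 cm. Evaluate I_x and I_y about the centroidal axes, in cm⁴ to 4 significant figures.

I_x ≈ 8830 cm⁴, I_y ≈ 6605 cm⁴

Treat the section as a set of non-overlapping primitives; coordinates are from the bounding-box lower-left.
Outer rectangle: 20 × 24, A = 480 cm², y = 12 cm, Ī = 23 040 cm⁴.
Inner void (subtracted): 17.4 × 21.4, A = 372.36 cm², y = 12 cm, Ī = 14210.5 cm⁴.
By symmetry the centroid is at mid-height, ȳ = 12 cm.
All pieces are centred on the centroidal x-axis, so I = ΣĪ (holes subtracted) = 8829.5 cm⁴.
Repeating about the centroidal y-axis gives I_y = 6605.36 cm⁴.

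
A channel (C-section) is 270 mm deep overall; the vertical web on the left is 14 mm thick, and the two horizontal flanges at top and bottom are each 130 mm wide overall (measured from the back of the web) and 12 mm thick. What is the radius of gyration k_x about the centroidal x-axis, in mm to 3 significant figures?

Decompose the section into non-overlapping parts with the origin at the bottom-left of its bounding rectangle.
Web: 14 × 270, A = 3 780 mm², y = 135 mm, Ī = 22 963 500 mm⁴.
Top flange (beyond web): 116 × 12, A = 1 392 mm², y = 264 mm, Ī = 16 704 mm⁴.
Bottom flange (beyond web): 116 × 12, A = 1 392 mm², y = 6 mm, Ī = 16 704 mm⁴.
By symmetry the centroid is at mid-height, ȳ = 135 mm.
Transfer each piece to the centroidal x-axis using Ī + A·d² with d = y − 135:
  web: d = 0 mm → contributes +22 963 500 mm⁴
  top flange (beyond web): d = 129 mm → contributes +23 180 976 mm⁴
  bottom flange (beyond web): d = -129 mm → contributes +23 180 976 mm⁴
Total I = 69 325 452 mm⁴.
Radius of gyration: k = √(I/A) = √(69 325 452 / 6 564) = 102.77 mm.

k_x ≈ 103 mm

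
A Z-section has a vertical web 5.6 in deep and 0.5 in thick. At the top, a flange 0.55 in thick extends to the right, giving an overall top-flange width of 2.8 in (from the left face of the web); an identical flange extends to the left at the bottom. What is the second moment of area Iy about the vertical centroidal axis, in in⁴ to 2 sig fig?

Treat the section as a set of non-overlapping primitives; coordinates are from the bounding-box lower-left.
Web: 0.5 × 5.6, A = 2.8 in², x = 2.55 in, Ī = 0.05833 in⁴.
Top flange (beyond web): 2.3 × 0.55, A = 1.265 in², x = 3.95 in, Ī = 0.5577 in⁴.
Bottom flange (beyond web): 2.3 × 0.55, A = 1.265 in², x = 1.15 in, Ī = 0.5577 in⁴.
Centroid: x̄ = ΣA·x / ΣA = 2.55 in.
Transfer each piece to the vertical centroidal axis using Ī + A·d² with d = x − 2.55:
  web: d = 0 in → contributes +0.05833 in⁴
  top flange (beyond web): d = 1.4 in → contributes +3.037 in⁴
  bottom flange (beyond web): d = -1.4 in → contributes +3.037 in⁴
Total I = 6.132 in⁴.

Iy ≈ 6.1 in⁴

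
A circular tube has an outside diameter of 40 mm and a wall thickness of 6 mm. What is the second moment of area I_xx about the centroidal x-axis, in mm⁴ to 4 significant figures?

Decompose the section into non-overlapping parts with the origin at the bottom-left of its bounding rectangle.
Outer circle: ⌀40, A = 1256.64 mm², y = 20 mm, Ī = 125 664 mm⁴.
Bore (subtracted): ⌀28, A = 615.752 mm², y = 20 mm, Ī = 30171.9 mm⁴.
By symmetry the centroid is at mid-height, ȳ = 20 mm.
All pieces are centred on the centroidal x-axis, so I = ΣĪ (holes subtracted) = 95491.9 mm⁴.

I_xx ≈ 9.549 × 10⁴ mm⁴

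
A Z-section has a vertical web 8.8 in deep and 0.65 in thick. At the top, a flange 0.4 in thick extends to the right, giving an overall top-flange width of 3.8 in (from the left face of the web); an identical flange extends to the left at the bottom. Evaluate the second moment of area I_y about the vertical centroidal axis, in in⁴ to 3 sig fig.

I_y ≈ 11.4 in⁴

Treat the section as a set of non-overlapping primitives; coordinates are from the bounding-box lower-left.
Web: 0.65 × 8.8, A = 5.72 in², x = 3.475 in, Ī = 0.20139 in⁴.
Top flange (beyond web): 3.15 × 0.4, A = 1.26 in², x = 5.375 in, Ī = 1.0419 in⁴.
Bottom flange (beyond web): 3.15 × 0.4, A = 1.26 in², x = 1.575 in, Ī = 1.0419 in⁴.
Centroid: x̄ = ΣA·x / ΣA = 3.475 in.
Transfer each piece to the vertical centroidal axis using Ī + A·d² with d = x − 3.475:
  web: d = 0 in → contributes +0.20139 in⁴
  top flange (beyond web): d = 1.9 in → contributes +5.5905 in⁴
  bottom flange (beyond web): d = -1.9 in → contributes +5.5905 in⁴
Total I = 11.382 in⁴.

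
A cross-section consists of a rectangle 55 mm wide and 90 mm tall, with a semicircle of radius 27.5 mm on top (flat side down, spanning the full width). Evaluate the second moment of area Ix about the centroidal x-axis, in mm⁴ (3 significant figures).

Decompose the section into non-overlapping parts with the origin at the bottom-left of its bounding rectangle.
Rectangular body: 55 × 90, A = 4 950 mm², y = 45 mm, Ī = 3 341 250 mm⁴.
Semicircular cap: semicircle r = 27.5, A = 1187.9 mm², y = 101.67 mm, Ī = 62 772 mm⁴.
Centroid: ȳ = ΣA·y / ΣA = 55.968 mm.
Transfer each piece to the centroidal x-axis using Ī + A·d² with d = y − 55.968:
  rectangular body: d = -10.968 mm → contributes +3 936 722 mm⁴
  semicircular cap: d = 45.703 mm → contributes +2 544 083 mm⁴
Total I = 6 480 805 mm⁴.

Ix ≈ 6.48 × 10⁶ mm⁴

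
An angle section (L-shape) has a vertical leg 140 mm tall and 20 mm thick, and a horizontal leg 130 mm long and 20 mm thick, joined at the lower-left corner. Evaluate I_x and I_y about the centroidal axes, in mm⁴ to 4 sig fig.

Treat the section as a set of non-overlapping primitives; coordinates are from the bounding-box lower-left.
Vertical leg: 20 × 140, A = 2 800 mm², y = 70 mm, Ī = 4 573 333 mm⁴.
Horizontal leg (remainder): 110 × 20, A = 2 200 mm², y = 10 mm, Ī = 73333.3 mm⁴.
Centroid: ȳ = ΣA·y / ΣA = 43.6 mm.
Transfer each piece to the centroidal x-axis using Ī + A·d² with d = y − 43.6:
  vertical leg: d = 26.4 mm → contributes +6 524 821 mm⁴
  horizontal leg (remainder): d = -33.6 mm → contributes +2 557 045 mm⁴
Total I = 9 081 867 mm⁴.
For the y-axis: x̄ = 38.6 mm.
Repeating about the centroidal y-axis gives I_y = 7 516 867 mm⁴.

I_x ≈ 9.082 × 10⁶ mm⁴, I_y ≈ 7.517 × 10⁶ mm⁴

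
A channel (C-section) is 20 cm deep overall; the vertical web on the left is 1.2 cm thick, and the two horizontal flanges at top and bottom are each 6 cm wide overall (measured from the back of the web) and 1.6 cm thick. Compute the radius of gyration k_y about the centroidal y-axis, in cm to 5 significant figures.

Treat the section as a set of non-overlapping primitives; coordinates are from the bounding-box lower-left.
Web: 1.2 × 20, A = 24 cm², x = 0.6 cm, Ī = 2.88 cm⁴.
Top flange (beyond web): 4.8 × 1.6, A = 7.68 cm², x = 3.6 cm, Ī = 14.7456 cm⁴.
Bottom flange (beyond web): 4.8 × 1.6, A = 7.68 cm², x = 3.6 cm, Ī = 14.7456 cm⁴.
Centroid: x̄ = ΣA·x / ΣA = 1.770732 cm.
Transfer each piece to the centroidal y-axis using Ī + A·d² with d = x − 1.770732:
  web: d = -1.170732 cm → contributes +35.77471 cm⁴
  top flange (beyond web): d = 1.829268 cm → contributes +40.44459 cm⁴
  bottom flange (beyond web): d = 1.829268 cm → contributes +40.44459 cm⁴
Total I = 116.6639 cm⁴.
Radius of gyration: k = √(I/A) = √(116.6639 / 39.36) = 1.721633 cm.

k_y ≈ 1.7216 cm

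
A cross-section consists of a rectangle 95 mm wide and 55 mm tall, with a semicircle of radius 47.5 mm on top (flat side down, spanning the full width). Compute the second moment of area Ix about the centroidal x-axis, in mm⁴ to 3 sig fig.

Ix ≈ 6.67 × 10⁶ mm⁴

Decompose the section into non-overlapping parts with the origin at the bottom-left of its bounding rectangle.
Rectangular body: 95 × 55, A = 5 225 mm², y = 27.5 mm, Ī = 1 317 135 mm⁴.
Semicircular cap: semicircle r = 47.5, A = 3544.1 mm², y = 75.16 mm, Ī = 558 736 mm⁴.
Centroid: ȳ = ΣA·y / ΣA = 46.762 mm.
Transfer each piece to the centroidal x-axis using Ī + A·d² with d = y − 46.762:
  rectangular body: d = -19.262 mm → contributes +3 255 747 mm⁴
  semicircular cap: d = 28.398 mm → contributes +3 416 787 mm⁴
Total I = 6 672 534 mm⁴.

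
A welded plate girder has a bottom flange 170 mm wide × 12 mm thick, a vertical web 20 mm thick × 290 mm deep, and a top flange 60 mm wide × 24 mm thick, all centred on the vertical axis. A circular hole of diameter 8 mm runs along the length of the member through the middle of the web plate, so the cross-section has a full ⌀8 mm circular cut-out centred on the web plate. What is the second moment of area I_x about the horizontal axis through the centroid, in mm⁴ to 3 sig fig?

I_x ≈ 1.22 × 10⁸ mm⁴

Break the section into simple shapes (no overlaps), measuring from the bottom-left corner of the bounding box.
Bottom plate: 170 × 12, A = 2 040 mm², y = 6 mm, Ī = 24 480 mm⁴.
Web plate: 20 × 290, A = 5 800 mm², y = 157 mm, Ī = 40 648 333 mm⁴.
Top plate: 60 × 24, A = 1 440 mm², y = 314 mm, Ī = 69 120 mm⁴.
Hole (subtracted): ⌀8, A = 50.265 mm², y = 157 mm, Ī = 201.06 mm⁴.
Centroid: ȳ = ΣA·y / ΣA = 148.12 mm.
Transfer each piece to the horizontal axis through the centroid using Ī + A·d² with d = y − 148.12:
  bottom plate: d = -142.12 mm → contributes +41 228 595 mm⁴
  web plate: d = 8.88 mm → contributes +41 105 688 mm⁴
  top plate: d = 165.88 mm → contributes +39 692 409 mm⁴
  hole: d = 8.88 mm → contributes −4164.7 mm⁴
Total I = 122 022 528 mm⁴.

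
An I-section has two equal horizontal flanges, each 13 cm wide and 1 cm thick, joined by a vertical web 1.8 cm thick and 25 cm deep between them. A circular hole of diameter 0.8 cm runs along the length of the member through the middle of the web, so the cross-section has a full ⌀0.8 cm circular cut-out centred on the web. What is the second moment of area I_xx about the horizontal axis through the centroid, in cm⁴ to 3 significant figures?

Decompose the section into non-overlapping parts with the origin at the bottom-left of its bounding rectangle.
Bottom flange: 13 × 1, A = 13 cm², y = 0.5 cm, Ī = 1.0833 cm⁴.
Web: 1.8 × 25, A = 45 cm², y = 13.5 cm, Ī = 2343.8 cm⁴.
Top flange: 13 × 1, A = 13 cm², y = 26.5 cm, Ī = 1.0833 cm⁴.
Hole (subtracted): ⌀0.8, A = 0.50265 cm², y = 13.5 cm, Ī = 0.020106 cm⁴.
By symmetry the centroid is at mid-height, ȳ = 13.5 cm.
Transfer each piece to the horizontal axis through the centroid using Ī + A·d² with d = y − 13.5:
  bottom flange: d = -13 cm → contributes +2198.1 cm⁴
  web: d = 0 cm → contributes +2343.8 cm⁴
  top flange: d = 13 cm → contributes +2198.1 cm⁴
  hole: d = 0 cm → contributes −0.020106 cm⁴
Total I = 6739.9 cm⁴.

I_xx ≈ 6740 cm⁴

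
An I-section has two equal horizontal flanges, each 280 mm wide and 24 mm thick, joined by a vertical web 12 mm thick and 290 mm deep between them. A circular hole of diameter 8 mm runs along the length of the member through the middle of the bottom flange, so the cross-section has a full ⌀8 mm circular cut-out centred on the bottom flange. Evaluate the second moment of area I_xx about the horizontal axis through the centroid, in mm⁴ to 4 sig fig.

I_xx ≈ 3.551 × 10⁸ mm⁴

Decompose the section into non-overlapping parts with the origin at the bottom-left of its bounding rectangle.
Bottom flange: 280 × 24, A = 6 720 mm², y = 12 mm, Ī = 322 560 mm⁴.
Web: 12 × 290, A = 3 480 mm², y = 169 mm, Ī = 24 389 000 mm⁴.
Top flange: 280 × 24, A = 6 720 mm², y = 326 mm, Ī = 322 560 mm⁴.
Hole (subtracted): ⌀8, A = 50.2655 mm², y = 12 mm, Ī = 201.062 mm⁴.
Centroid: ȳ = ΣA·y / ΣA = 169.468 mm.
Transfer each piece to the horizontal axis through the centroid using Ī + A·d² with d = y − 169.468:
  bottom flange: d = -157.468 mm → contributes +166 952 408 mm⁴
  web: d = -0.467801 mm → contributes +24 389 762 mm⁴
  top flange: d = 156.532 mm → contributes +164 978 213 mm⁴
  hole: d = -157.468 mm → contributes −1 246 589 mm⁴
Total I = 355 073 793 mm⁴.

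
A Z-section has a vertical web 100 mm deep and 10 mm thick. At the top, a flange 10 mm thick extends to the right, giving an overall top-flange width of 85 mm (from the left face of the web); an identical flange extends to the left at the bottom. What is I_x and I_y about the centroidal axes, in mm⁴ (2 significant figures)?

Break the section into simple shapes (no overlaps), measuring from the bottom-left corner of the bounding box.
Web: 10 × 100, A = 1 000 mm², y = 50 mm, Ī = 833 333 mm⁴.
Top flange (beyond web): 75 × 10, A = 750 mm², y = 95 mm, Ī = 6 250 mm⁴.
Bottom flange (beyond web): 75 × 10, A = 750 mm², y = 5 mm, Ī = 6 250 mm⁴.
Centroid: ȳ = ΣA·y / ΣA = 50 mm.
Transfer each piece to the centroidal x-axis using Ī + A·d² with d = y − 50:
  web: d = 0 mm → contributes +833 333 mm⁴
  top flange (beyond web): d = 45 mm → contributes +1 525 000 mm⁴
  bottom flange (beyond web): d = -45 mm → contributes +1 525 000 mm⁴
Total I = 3 883 333 mm⁴.
For the y-axis: x̄ = 80 mm.
Repeating about the centroidal y-axis gives I_y = 3 420 833 mm⁴.

I_x ≈ 3.9 × 10⁶ mm⁴, I_y ≈ 3.4 × 10⁶ mm⁴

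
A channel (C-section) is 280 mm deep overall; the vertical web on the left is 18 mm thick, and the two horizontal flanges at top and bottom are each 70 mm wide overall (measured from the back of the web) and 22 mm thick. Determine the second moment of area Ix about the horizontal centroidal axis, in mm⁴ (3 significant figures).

Split into non-overlapping primitives; take the origin at the lower-left of the bounding box.
Web: 18 × 280, A = 5 040 mm², y = 140 mm, Ī = 32 928 000 mm⁴.
Top flange (beyond web): 52 × 22, A = 1 144 mm², y = 269 mm, Ī = 46 141 mm⁴.
Bottom flange (beyond web): 52 × 22, A = 1 144 mm², y = 11 mm, Ī = 46 141 mm⁴.
By symmetry the centroid is at mid-height, ȳ = 140 mm.
Transfer each piece to the horizontal centroidal axis using Ī + A·d² with d = y − 140:
  web: d = 0 mm → contributes +32 928 000 mm⁴
  top flange (beyond web): d = 129 mm → contributes +19 083 445 mm⁴
  bottom flange (beyond web): d = -129 mm → contributes +19 083 445 mm⁴
Total I = 71 094 891 mm⁴.

Ix ≈ 7.11 × 10⁷ mm⁴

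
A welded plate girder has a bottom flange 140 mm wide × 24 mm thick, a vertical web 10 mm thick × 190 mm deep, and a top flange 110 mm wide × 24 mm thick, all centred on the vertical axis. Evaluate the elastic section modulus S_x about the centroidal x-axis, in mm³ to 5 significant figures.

S_x ≈ 5.7433 × 10⁵ mm³

Break the section into simple shapes (no overlaps), measuring from the bottom-left corner of the bounding box.
Bottom plate: 140 × 24, A = 3 360 mm², y = 12 mm, Ī = 161 280 mm⁴.
Web plate: 10 × 190, A = 1 900 mm², y = 119 mm, Ī = 5 715 833 mm⁴.
Top plate: 110 × 24, A = 2 640 mm², y = 226 mm, Ī = 126 720 mm⁴.
Centroid: ȳ = ΣA·y / ΣA = 109.2481 mm.
Transfer each piece to the centroidal x-axis using Ī + A·d² with d = y − 109.2481:
  bottom plate: d = -97.2481 mm → contributes +31 937 449 mm⁴
  web plate: d = 9.751899 mm → contributes +5 896 522 mm⁴
  top plate: d = 116.7519 mm → contributes +36 112 575 mm⁴
Total I = 73 946 547 mm⁴.
Extreme fibre distance c = 128.7519 mm; S = I/c = 574333.6 mm³.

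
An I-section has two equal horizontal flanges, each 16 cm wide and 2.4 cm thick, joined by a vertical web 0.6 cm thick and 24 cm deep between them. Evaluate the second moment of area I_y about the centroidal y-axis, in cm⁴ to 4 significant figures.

I_y ≈ 1639 cm⁴

Treat the section as a set of non-overlapping primitives; coordinates are from the bounding-box lower-left.
Bottom flange: 16 × 2.4, A = 38.4 cm², x = 8 cm, Ī = 819.2 cm⁴.
Web: 0.6 × 24, A = 14.4 cm², x = 8 cm, Ī = 0.432 cm⁴.
Top flange: 16 × 2.4, A = 38.4 cm², x = 8 cm, Ī = 819.2 cm⁴.
By symmetry the centroid is at mid-width, x̄ = 8 cm.
All pieces are centred on the centroidal y-axis, so I = ΣĪ = 1638.83 cm⁴.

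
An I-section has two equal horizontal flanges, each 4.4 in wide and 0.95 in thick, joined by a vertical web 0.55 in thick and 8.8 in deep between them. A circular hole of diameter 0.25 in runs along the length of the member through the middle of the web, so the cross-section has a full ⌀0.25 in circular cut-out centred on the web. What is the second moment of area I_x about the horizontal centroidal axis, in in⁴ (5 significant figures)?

I_x ≈ 230.54 in⁴

Decompose the section into non-overlapping parts with the origin at the bottom-left of its bounding rectangle.
Bottom flange: 4.4 × 0.95, A = 4.18 in², y = 0.475 in, Ī = 0.3143708 in⁴.
Web: 0.55 × 8.8, A = 4.84 in², y = 5.35 in, Ī = 31.23413 in⁴.
Top flange: 4.4 × 0.95, A = 4.18 in², y = 10.225 in, Ī = 0.3143708 in⁴.
Hole (subtracted): ⌀0.25, A = 0.04908739 in², y = 5.35 in, Ī = 0.0001917476 in⁴.
By symmetry the centroid is at mid-height, ȳ = 5.35 in.
Transfer each piece to the horizontal centroidal axis using Ī + A·d² with d = y − 5.35:
  bottom flange: d = -4.875 in → contributes +99.65468 in⁴
  web: d = 0 in → contributes +31.23413 in⁴
  top flange: d = 4.875 in → contributes +99.65468 in⁴
  hole: d = 0 in → contributes −0.0001917476 in⁴
Total I = 230.5433 in⁴.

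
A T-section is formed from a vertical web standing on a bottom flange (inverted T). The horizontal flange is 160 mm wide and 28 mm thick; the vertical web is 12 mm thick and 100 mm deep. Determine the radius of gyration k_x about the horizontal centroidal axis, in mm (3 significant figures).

k_x ≈ 30.2 mm

Treat the section as a set of non-overlapping primitives; coordinates are from the bounding-box lower-left.
Flange: 160 × 28, A = 4 480 mm², y = 14 mm, Ī = 292 693 mm⁴.
Web: 12 × 100, A = 1 200 mm², y = 78 mm, Ī = 1 000 000 mm⁴.
Centroid: ȳ = ΣA·y / ΣA = 27.521 mm.
Transfer each piece to the horizontal centroidal axis using Ī + A·d² with d = y − 27.521:
  flange: d = -13.521 mm → contributes +1 111 731 mm⁴
  web: d = 50.479 mm → contributes +4 057 740 mm⁴
Total I = 5 169 471 mm⁴.
Radius of gyration: k = √(I/A) = √(5 169 471 / 5 680) = 30.168 mm.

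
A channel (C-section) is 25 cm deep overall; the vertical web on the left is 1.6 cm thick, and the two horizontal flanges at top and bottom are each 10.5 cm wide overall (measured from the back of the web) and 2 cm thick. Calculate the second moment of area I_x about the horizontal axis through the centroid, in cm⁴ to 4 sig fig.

Break the section into simple shapes (no overlaps), measuring from the bottom-left corner of the bounding box.
Web: 1.6 × 25, A = 40 cm², y = 12.5 cm, Ī = 2083.33 cm⁴.
Top flange (beyond web): 8.9 × 2, A = 17.8 cm², y = 24 cm, Ī = 5.93333 cm⁴.
Bottom flange (beyond web): 8.9 × 2, A = 17.8 cm², y = 1 cm, Ī = 5.93333 cm⁴.
By symmetry the centroid is at mid-height, ȳ = 12.5 cm.
Transfer each piece to the horizontal axis through the centroid using Ī + A·d² with d = y − 12.5:
  web: d = 0 cm → contributes +2083.33 cm⁴
  top flange (beyond web): d = 11.5 cm → contributes +2359.98 cm⁴
  bottom flange (beyond web): d = -11.5 cm → contributes +2359.98 cm⁴
Total I = 6803.3 cm⁴.

I_x ≈ 6803 cm⁴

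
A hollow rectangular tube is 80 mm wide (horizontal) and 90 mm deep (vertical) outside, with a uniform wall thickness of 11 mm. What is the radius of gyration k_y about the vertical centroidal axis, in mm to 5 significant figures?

k_y ≈ 28.979 mm

Break the section into simple shapes (no overlaps), measuring from the bottom-left corner of the bounding box.
Outer rectangle: 80 × 90, A = 7 200 mm², x = 40 mm, Ī = 3 840 000 mm⁴.
Inner void (subtracted): 58 × 68, A = 3 944 mm², x = 40 mm, Ī = 1 105 635 mm⁴.
By symmetry the centroid is at mid-width, x̄ = 40 mm.
All pieces are centred on the vertical centroidal axis, so I = ΣĪ (holes subtracted) = 2 734 365 mm⁴.
Radius of gyration: k = √(I/A) = √(2 734 365 / 3 256) = 28.97918 mm.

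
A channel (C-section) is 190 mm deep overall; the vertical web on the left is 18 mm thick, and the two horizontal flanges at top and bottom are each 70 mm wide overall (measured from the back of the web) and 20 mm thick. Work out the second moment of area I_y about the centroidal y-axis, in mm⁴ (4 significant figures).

I_y ≈ 2.145 × 10⁶ mm⁴

Break the section into simple shapes (no overlaps), measuring from the bottom-left corner of the bounding box.
Web: 18 × 190, A = 3 420 mm², x = 9 mm, Ī = 92 340 mm⁴.
Top flange (beyond web): 52 × 20, A = 1 040 mm², x = 44 mm, Ī = 234 347 mm⁴.
Bottom flange (beyond web): 52 × 20, A = 1 040 mm², x = 44 mm, Ī = 234 347 mm⁴.
Centroid: x̄ = ΣA·x / ΣA = 22.2364 mm.
Transfer each piece to the centroidal y-axis using Ī + A·d² with d = x − 22.2364:
  web: d = -13.2364 mm → contributes +691 529 mm⁴
  top flange (beyond web): d = 21.7636 mm → contributes +726 949 mm⁴
  bottom flange (beyond web): d = 21.7636 mm → contributes +726 949 mm⁴
Total I = 2 145 426 mm⁴.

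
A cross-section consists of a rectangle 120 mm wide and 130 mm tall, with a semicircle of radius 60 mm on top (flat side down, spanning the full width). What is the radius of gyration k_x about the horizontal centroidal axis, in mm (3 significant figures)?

k_x ≈ 51.9 mm

Decompose the section into non-overlapping parts with the origin at the bottom-left of its bounding rectangle.
Rectangular body: 120 × 130, A = 15 600 mm², y = 65 mm, Ī = 21 970 000 mm⁴.
Semicircular cap: semicircle r = 60, A = 5654.9 mm², y = 155.46 mm, Ī = 1 422 450 mm⁴.
Centroid: ȳ = ΣA·y / ΣA = 89.068 mm.
Transfer each piece to the horizontal centroidal axis using Ī + A·d² with d = y − 89.068:
  rectangular body: d = -24.068 mm → contributes +31 006 739 mm⁴
  semicircular cap: d = 66.397 mm → contributes +26 351 973 mm⁴
Total I = 57 358 712 mm⁴.
Radius of gyration: k = √(I/A) = √(57 358 712 / 21 255) = 51.948 mm.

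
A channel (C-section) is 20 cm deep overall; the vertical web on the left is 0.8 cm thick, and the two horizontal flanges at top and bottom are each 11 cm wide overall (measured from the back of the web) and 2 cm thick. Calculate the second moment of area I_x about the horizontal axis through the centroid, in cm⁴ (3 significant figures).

I_x ≈ 3850 cm⁴

Split into non-overlapping primitives; take the origin at the lower-left of the bounding box.
Web: 0.8 × 20, A = 16 cm², y = 10 cm, Ī = 533.33 cm⁴.
Top flange (beyond web): 10.2 × 2, A = 20.4 cm², y = 19 cm, Ī = 6.8 cm⁴.
Bottom flange (beyond web): 10.2 × 2, A = 20.4 cm², y = 1 cm, Ī = 6.8 cm⁴.
By symmetry the centroid is at mid-height, ȳ = 10 cm.
Transfer each piece to the horizontal axis through the centroid using Ī + A·d² with d = y − 10:
  web: d = 0 cm → contributes +533.33 cm⁴
  top flange (beyond web): d = 9 cm → contributes +1659.2 cm⁴
  bottom flange (beyond web): d = -9 cm → contributes +1659.2 cm⁴
Total I = 3851.7 cm⁴.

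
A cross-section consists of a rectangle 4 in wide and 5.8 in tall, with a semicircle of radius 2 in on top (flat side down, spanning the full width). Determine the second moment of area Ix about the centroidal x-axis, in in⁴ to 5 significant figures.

Split into non-overlapping primitives; take the origin at the lower-left of the bounding box.
Rectangular body: 4 × 5.8, A = 23.2 in², y = 2.9 in, Ī = 65.03733 in⁴.
Semicircular cap: semicircle r = 2, A = 6.283185 in², y = 6.648826 in, Ī = 1.756111 in⁴.
Centroid: ȳ = ΣA·y / ΣA = 3.698915 in.
Transfer each piece to the centroidal x-axis using Ī + A·d² with d = y − 3.698915:
  rectangular body: d = -0.7989154 in → contributes +79.8451 in⁴
  semicircular cap: d = 2.949911 in → contributes +56.43223 in⁴
Total I = 136.2773 in⁴.

Ix ≈ 136.28 in⁴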